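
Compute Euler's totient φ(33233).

Factor: 33233 = 167 · 199.
φ(33233) = (167−1) · (199−1) = 166 · 198 = 32868.

32868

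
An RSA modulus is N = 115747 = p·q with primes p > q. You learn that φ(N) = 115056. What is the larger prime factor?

409

φ(n) = (p−1)(q−1) = n − (p+q) + 1, so p + q = 115747 − 115056 + 1 = 692.
p and q are the roots of t² − 692t + 115747 = 0.
Discriminant: 692² − 4·115747 = 478864 − 462988 = 15876; √15876 = 126.
q = (692 − 126)/2 = 283, p = (692 + 126)/2 = 409.
Check: 283 · 409 = 115747.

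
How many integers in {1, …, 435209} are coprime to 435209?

Factor: 435209 = 31 · 101 · 139.
φ(435209) = (31−1) · (101−1) · (139−1) = 30 · 100 · 138 = 414000.

414000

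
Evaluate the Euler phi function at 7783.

Factor: 7783 = 43 · 181.
φ(7783) = (43−1) · (181−1) = 42 · 180 = 7560.

7560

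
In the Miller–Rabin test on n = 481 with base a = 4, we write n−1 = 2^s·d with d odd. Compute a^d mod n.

481 − 1 = 480 = 2^5 · 15, so d = 15.
4^1 ≡ 4 (mod 481)
4^2 ≡ 4^2 = 16 ≡ 16 (mod 481)
4^4 ≡ 16^2 = 256 ≡ 256 (mod 481)
4^8 ≡ 256^2 = 65536 ≡ 120 (mod 481)
15 = 8 + 4 + 2 + 1 in binary powers of 2.
So 4^15 ≡ 120 · 256 · 16 · 4 ≡ 233 (mod 481).
Squaring chain: 233 → 417 → 248 → 417 → 248; never reaches −1, so base 4 is a Miller–Rabin witness that 481 is composite.

233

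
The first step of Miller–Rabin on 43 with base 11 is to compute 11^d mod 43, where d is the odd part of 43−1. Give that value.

43 − 1 = 42 = 2^1 · 21, so d = 21.
11^1 ≡ 11 (mod 43)
11^2 ≡ 11^2 = 121 ≡ 35 (mod 43)
11^4 ≡ 35^2 = 1225 ≡ 21 (mod 43)
11^8 ≡ 21^2 = 441 ≡ 11 (mod 43)
11^16 ≡ 11^2 = 121 ≡ 35 (mod 43)
21 = 16 + 4 + 1 in binary powers of 2.
So 11^21 ≡ 35 · 21 · 11 ≡ 1 (mod 43).
Since 11^d ≡ 1 (mod 43), base 11 does not prove 43 composite.

1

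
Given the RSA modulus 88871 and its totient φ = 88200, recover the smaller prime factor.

φ(n) = (p−1)(q−1) = n − (p+q) + 1, so p + q = 88871 − 88200 + 1 = 672.
p and q are the roots of t² − 672t + 88871 = 0.
Discriminant: 672² − 4·88871 = 451584 − 355484 = 96100; √96100 = 310.
q = (672 − 310)/2 = 181, p = (672 + 310)/2 = 491.
Check: 181 · 491 = 88871.

181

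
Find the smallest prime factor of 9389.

9389 is odd.
Digit sum 29, not divisible by 3.
Ends in 9: not divisible by 5.
7: 9389 = 7·1341 + 2
11: 9389 = 11·853 + 6
13: 9389 = 13·722 + 3
17: 9389 = 17·552 + 5
19: 9389 = 19·494 + 3
23: 9389 = 23·408 + 5
29: 9389 = 29·323 + 22
31: 9389 = 31·302 + 27
37: 9389 = 37·253 + 28
41: 9389 = 41·229

41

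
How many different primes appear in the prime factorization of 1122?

4

1122 = 2 · 561
561 = 3 · 187
187 = 11 · 17
1122 = 2 · 3 · 11 · 17, which has 4 distinct prime factors.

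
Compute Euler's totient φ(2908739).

2845440

Factor: 2908739 = 97 · 157 · 191.
φ(2908739) = (97−1) · (157−1) · (191−1) = 96 · 156 · 190 = 2845440.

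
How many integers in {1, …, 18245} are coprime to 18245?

Factor: 18245 = 5 · 41 · 89.
φ(18245) = (5−1) · (41−1) · (89−1) = 4 · 40 · 88 = 14080.

14080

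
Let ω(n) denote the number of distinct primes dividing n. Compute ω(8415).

8415 = 3^2 · 935
935 = 5 · 187
187 = 11 · 17
8415 = 3^2 · 5 · 11 · 17, which has 4 distinct prime factors.

4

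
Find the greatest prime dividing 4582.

79

4582 = 2 · 2291
2291 = 29 · 79
79 is prime.
So 4582 = 2 · 29 · 79; the largest prime factor is 79.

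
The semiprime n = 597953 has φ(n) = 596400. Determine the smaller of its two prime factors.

φ(n) = (p−1)(q−1) = n − (p+q) + 1, so p + q = 597953 − 596400 + 1 = 1554.
p and q are the roots of t² − 1554t + 597953 = 0.
Discriminant: 1554² − 4·597953 = 2414916 − 2391812 = 23104; √23104 = 152.
q = (1554 − 152)/2 = 701, p = (1554 + 152)/2 = 853.
Check: 701 · 853 = 597953.

701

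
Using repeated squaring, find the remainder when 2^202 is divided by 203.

2^1 ≡ 2 (mod 203)
2^2 ≡ 2^2 = 4 ≡ 4 (mod 203)
2^4 ≡ 4^2 = 16 ≡ 16 (mod 203)
2^8 ≡ 16^2 = 256 ≡ 53 (mod 203)
2^16 ≡ 53^2 = 2809 ≡ 170 (mod 203)
2^32 ≡ 170^2 = 28900 ≡ 74 (mod 203)
2^64 ≡ 74^2 = 5476 ≡ 198 (mod 203)
2^128 ≡ 198^2 = 39204 ≡ 25 (mod 203)
202 = 128 + 64 + 8 + 2 in binary powers of 2.
So 2^202 ≡ 25 · 198 · 53 · 4 ≡ 93 (mod 203).
Since 93 ≠ 1, base 2 is a Fermat witness: 203 is composite.

93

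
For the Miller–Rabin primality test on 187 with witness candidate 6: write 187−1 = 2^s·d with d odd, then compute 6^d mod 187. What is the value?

187 − 1 = 186 = 2^1 · 93, so d = 93.
6^1 ≡ 6 (mod 187)
6^2 ≡ 6^2 = 36 ≡ 36 (mod 187)
6^4 ≡ 36^2 = 1296 ≡ 174 (mod 187)
6^8 ≡ 174^2 = 30276 ≡ 169 (mod 187)
6^16 ≡ 169^2 = 28561 ≡ 137 (mod 187)
6^32 ≡ 137^2 = 18769 ≡ 69 (mod 187)
6^64 ≡ 69^2 = 4761 ≡ 86 (mod 187)
93 = 64 + 16 + 8 + 4 + 1 in binary powers of 2.
So 6^93 ≡ 86 · 137 · 169 · 174 · 6 ≡ 95 (mod 187).
Squaring chain: 95; never reaches −1, so base 6 is a Miller–Rabin witness that 187 is composite.

95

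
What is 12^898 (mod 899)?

12^1 ≡ 12 (mod 899)
12^2 ≡ 12^2 = 144 ≡ 144 (mod 899)
12^4 ≡ 144^2 = 20736 ≡ 59 (mod 899)
12^8 ≡ 59^2 = 3481 ≡ 784 (mod 899)
12^16 ≡ 784^2 = 614656 ≡ 639 (mod 899)
12^32 ≡ 639^2 = 408321 ≡ 175 (mod 899)
12^64 ≡ 175^2 = 30625 ≡ 59 (mod 899)
12^128 ≡ 59^2 = 3481 ≡ 784 (mod 899)
12^256 ≡ 784^2 = 614656 ≡ 639 (mod 899)
12^512 ≡ 639^2 = 408321 ≡ 175 (mod 899)
898 = 512 + 256 + 128 + 2 in binary powers of 2.
So 12^898 ≡ 175 · 639 · 784 · 144 ≡ 231 (mod 899).
Since 231 ≠ 1, base 12 is a Fermat witness: 899 is composite.

231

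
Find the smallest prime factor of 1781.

1781 is odd.
Digit sum 17, not divisible by 3.
Ends in 1: not divisible by 5.
7: 1781 = 7·254 + 3
11: 1781 = 11·161 + 10
13: 1781 = 13·137

13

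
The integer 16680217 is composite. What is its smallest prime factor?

16680217 is odd.
Digit sum 31, not divisible by 3.
Ends in 7: not divisible by 5.
7: 16680217 = 7·2382888 + 1
11: 16680217 = 11·1516383 + 4
13: 16680217 = 13·1283093 + 8
17: 16680217 = 17·981189 + 4
19: 16680217 = 19·877906 + 3
23: 16680217 = 23·725226 + 19
29: 16680217 = 29·575179 + 26
31: 16680217 = 31·538071 + 16
37: 16680217 = 37·450816 + 25
41: 16680217 = 41·406834 + 23
43: 16680217 = 43·387912 + 1
47: 16680217 = 47·354898 + 11
53: 16680217 = 53·314721 + 4
59: 16680217 = 59·282715 + 32
61: 16680217 = 61·273446 + 11
67: 16680217 = 67·248958 + 31
71: 16680217 = 71·234932 + 45
73: 16680217 = 73·228496 + 9
79: 16680217 = 79·211141 + 78
83: 16680217 = 83·200966 + 39
89: 16680217 = 89·187418 + 15
97: 16680217 = 97·171961

97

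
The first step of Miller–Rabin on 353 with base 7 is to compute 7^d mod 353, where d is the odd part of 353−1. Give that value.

353 − 1 = 352 = 2^5 · 11, so d = 11.
7^1 ≡ 7 (mod 353)
7^2 ≡ 7^2 = 49 ≡ 49 (mod 353)
7^4 ≡ 49^2 = 2401 ≡ 283 (mod 353)
7^8 ≡ 283^2 = 80089 ≡ 311 (mod 353)
11 = 8 + 2 + 1 in binary powers of 2.
So 7^11 ≡ 311 · 49 · 7 ≡ 67 (mod 353).
Squaring chain: 67 → 253 → 116 → 42 → 352; reaches −1, so base 7 does not prove 353 composite.

67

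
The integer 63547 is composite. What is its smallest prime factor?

11

63547 is odd.
Digit sum 25, not divisible by 3.
Ends in 7: not divisible by 5.
7: 63547 = 7·9078 + 1
11: 63547 = 11·5777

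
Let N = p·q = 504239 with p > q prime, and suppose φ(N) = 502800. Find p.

839

φ(n) = (p−1)(q−1) = n − (p+q) + 1, so p + q = 504239 − 502800 + 1 = 1440.
p and q are the roots of t² − 1440t + 504239 = 0.
Discriminant: 1440² − 4·504239 = 2073600 − 2016956 = 56644; √56644 = 238.
q = (1440 − 238)/2 = 601, p = (1440 + 238)/2 = 839.
Check: 601 · 839 = 504239.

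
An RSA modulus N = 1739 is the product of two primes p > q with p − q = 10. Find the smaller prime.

37

Since p = q + 10, we have 1739 = q(q + 10), so q² + 10q − 1739 = 0.
Discriminant: 10² + 4·1739 = 100 + 6956 = 7056; √7056 = 84.
q = (−10 + 84)/2 = 37, and p = q + 10 = 47.
Check: 37 · 47 = 1739.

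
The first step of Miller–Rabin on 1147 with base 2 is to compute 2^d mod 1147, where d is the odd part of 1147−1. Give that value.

1147 − 1 = 1146 = 2^1 · 573, so d = 573.
2^1 ≡ 2 (mod 1147)
2^2 ≡ 2^2 = 4 ≡ 4 (mod 1147)
2^4 ≡ 4^2 = 16 ≡ 16 (mod 1147)
2^8 ≡ 16^2 = 256 ≡ 256 (mod 1147)
2^16 ≡ 256^2 = 65536 ≡ 157 (mod 1147)
2^32 ≡ 157^2 = 24649 ≡ 562 (mod 1147)
2^64 ≡ 562^2 = 315844 ≡ 419 (mod 1147)
2^128 ≡ 419^2 = 175561 ≡ 70 (mod 1147)
2^256 ≡ 70^2 = 4900 ≡ 312 (mod 1147)
2^512 ≡ 312^2 = 97344 ≡ 996 (mod 1147)
573 = 512 + 32 + 16 + 8 + 4 + 1 in binary powers of 2.
So 2^573 ≡ 996 · 562 · 157 · 256 · 16 · 2 ≡ 1124 (mod 1147).
Squaring chain: 1124; never reaches −1, so base 2 is a Miller–Rabin witness that 1147 is composite.

1124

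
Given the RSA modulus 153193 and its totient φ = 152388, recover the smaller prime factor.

φ(n) = (p−1)(q−1) = n − (p+q) + 1, so p + q = 153193 − 152388 + 1 = 806.
p and q are the roots of t² − 806t + 153193 = 0.
Discriminant: 806² − 4·153193 = 649636 − 612772 = 36864; √36864 = 192.
q = (806 − 192)/2 = 307, p = (806 + 192)/2 = 499.
Check: 307 · 499 = 153193.

307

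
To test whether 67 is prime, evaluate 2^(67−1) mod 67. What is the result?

2^1 ≡ 2 (mod 67)
2^2 ≡ 2^2 = 4 ≡ 4 (mod 67)
2^4 ≡ 4^2 = 16 ≡ 16 (mod 67)
2^8 ≡ 16^2 = 256 ≡ 55 (mod 67)
2^16 ≡ 55^2 = 3025 ≡ 10 (mod 67)
2^32 ≡ 10^2 = 100 ≡ 33 (mod 67)
2^64 ≡ 33^2 = 1089 ≡ 17 (mod 67)
66 = 64 + 2 in binary powers of 2.
So 2^66 ≡ 17 · 4 ≡ 1 (mod 67).
Since the result is 1, base 2 gives no evidence that 67 is composite.

1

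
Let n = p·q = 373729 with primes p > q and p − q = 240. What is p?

Since p = q + 240, we have 373729 = q(q + 240), so q² + 240q − 373729 = 0.
Discriminant: 240² + 4·373729 = 57600 + 1494916 = 1552516; √1552516 = 1246.
q = (−240 + 1246)/2 = 503, and p = q + 240 = 743.
Check: 503 · 743 = 373729.

743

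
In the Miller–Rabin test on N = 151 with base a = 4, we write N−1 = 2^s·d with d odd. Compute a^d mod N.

1

151 − 1 = 150 = 2^1 · 75, so d = 75.
4^1 ≡ 4 (mod 151)
4^2 ≡ 4^2 = 16 ≡ 16 (mod 151)
4^4 ≡ 16^2 = 256 ≡ 105 (mod 151)
4^8 ≡ 105^2 = 11025 ≡ 2 (mod 151)
4^16 ≡ 2^2 = 4 ≡ 4 (mod 151)
4^32 ≡ 4^2 = 16 ≡ 16 (mod 151)
4^64 ≡ 16^2 = 256 ≡ 105 (mod 151)
75 = 64 + 8 + 2 + 1 in binary powers of 2.
So 4^75 ≡ 105 · 2 · 16 · 4 ≡ 1 (mod 151).
Since 4^d ≡ 1 (mod 151), base 4 does not prove 151 composite.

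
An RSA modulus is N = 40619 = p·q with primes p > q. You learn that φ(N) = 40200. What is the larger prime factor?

φ(n) = (p−1)(q−1) = n − (p+q) + 1, so p + q = 40619 − 40200 + 1 = 420.
p and q are the roots of t² − 420t + 40619 = 0.
Discriminant: 420² − 4·40619 = 176400 − 162476 = 13924; √13924 = 118.
q = (420 − 118)/2 = 151, p = (420 + 118)/2 = 269.
Check: 151 · 269 = 40619.

269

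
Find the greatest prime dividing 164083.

164083 = 31 · 5293
5293 = 67 · 79
79 is prime.
So 164083 = 31 · 67 · 79; the largest prime factor is 79.

79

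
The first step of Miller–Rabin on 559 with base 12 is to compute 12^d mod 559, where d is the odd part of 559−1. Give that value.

194

559 − 1 = 558 = 2^1 · 279, so d = 279.
12^1 ≡ 12 (mod 559)
12^2 ≡ 12^2 = 144 ≡ 144 (mod 559)
12^4 ≡ 144^2 = 20736 ≡ 53 (mod 559)
12^8 ≡ 53^2 = 2809 ≡ 14 (mod 559)
12^16 ≡ 14^2 = 196 ≡ 196 (mod 559)
12^32 ≡ 196^2 = 38416 ≡ 404 (mod 559)
12^64 ≡ 404^2 = 163216 ≡ 547 (mod 559)
12^128 ≡ 547^2 = 299209 ≡ 144 (mod 559)
12^256 ≡ 144^2 = 20736 ≡ 53 (mod 559)
279 = 256 + 16 + 4 + 2 + 1 in binary powers of 2.
So 12^279 ≡ 53 · 196 · 53 · 144 · 12 ≡ 194 (mod 559).
Squaring chain: 194; never reaches −1, so base 12 is a Miller–Rabin witness that 559 is composite.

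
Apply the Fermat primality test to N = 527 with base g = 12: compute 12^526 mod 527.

12^1 ≡ 12 (mod 527)
12^2 ≡ 12^2 = 144 ≡ 144 (mod 527)
12^4 ≡ 144^2 = 20736 ≡ 183 (mod 527)
12^8 ≡ 183^2 = 33489 ≡ 288 (mod 527)
12^16 ≡ 288^2 = 82944 ≡ 205 (mod 527)
12^32 ≡ 205^2 = 42025 ≡ 392 (mod 527)
12^64 ≡ 392^2 = 153664 ≡ 307 (mod 527)
12^128 ≡ 307^2 = 94249 ≡ 443 (mod 527)
12^256 ≡ 443^2 = 196249 ≡ 205 (mod 527)
12^512 ≡ 205^2 = 42025 ≡ 392 (mod 527)
526 = 512 + 8 + 4 + 2 in binary powers of 2.
So 12^526 ≡ 392 · 288 · 183 · 144 ≡ 236 (mod 527).
Since 236 ≠ 1, base 12 is a Fermat witness: 527 is composite.

236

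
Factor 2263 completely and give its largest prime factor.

73

2263 = 31 · 73
73 is prime.
So 2263 = 31 · 73; the largest prime factor is 73.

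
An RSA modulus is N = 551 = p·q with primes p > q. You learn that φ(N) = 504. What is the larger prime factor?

φ(n) = (p−1)(q−1) = n − (p+q) + 1, so p + q = 551 − 504 + 1 = 48.
p and q are the roots of t² − 48t + 551 = 0.
Discriminant: 48² − 4·551 = 2304 − 2204 = 100; √100 = 10.
q = (48 − 10)/2 = 19, p = (48 + 10)/2 = 29.
Check: 19 · 29 = 551.

29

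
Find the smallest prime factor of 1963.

1963 is odd.
Digit sum 19, not divisible by 3.
Ends in 3: not divisible by 5.
7: 1963 = 7·280 + 3
11: 1963 = 11·178 + 5
13: 1963 = 13·151

13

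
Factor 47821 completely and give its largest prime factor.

97

47821 = 17 · 2813
2813 = 29 · 97
97 is prime.
So 47821 = 17 · 29 · 97; the largest prime factor is 97.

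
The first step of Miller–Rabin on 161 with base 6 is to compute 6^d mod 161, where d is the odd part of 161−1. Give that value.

48

161 − 1 = 160 = 2^5 · 5, so d = 5.
6^1 ≡ 6 (mod 161)
6^2 ≡ 6^2 = 36 ≡ 36 (mod 161)
6^4 ≡ 36^2 = 1296 ≡ 8 (mod 161)
5 = 4 + 1 in binary powers of 2.
So 6^5 ≡ 8 · 6 ≡ 48 (mod 161).
Squaring chain: 48 → 50 → 85 → 141 → 78; never reaches −1, so base 6 is a Miller–Rabin witness that 161 is composite.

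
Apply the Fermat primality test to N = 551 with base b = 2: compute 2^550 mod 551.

2^1 ≡ 2 (mod 551)
2^2 ≡ 2^2 = 4 ≡ 4 (mod 551)
2^4 ≡ 4^2 = 16 ≡ 16 (mod 551)
2^8 ≡ 16^2 = 256 ≡ 256 (mod 551)
2^16 ≡ 256^2 = 65536 ≡ 518 (mod 551)
2^32 ≡ 518^2 = 268324 ≡ 538 (mod 551)
2^64 ≡ 538^2 = 289444 ≡ 169 (mod 551)
2^128 ≡ 169^2 = 28561 ≡ 460 (mod 551)
2^256 ≡ 460^2 = 211600 ≡ 16 (mod 551)
2^512 ≡ 16^2 = 256 ≡ 256 (mod 551)
550 = 512 + 32 + 4 + 2 in binary powers of 2.
So 2^550 ≡ 256 · 538 · 16 · 4 ≡ 245 (mod 551).
Since 245 ≠ 1, base 2 is a Fermat witness: 551 is composite.

245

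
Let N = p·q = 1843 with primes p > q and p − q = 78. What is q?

Since p = q + 78, we have 1843 = q(q + 78), so q² + 78q − 1843 = 0.
Discriminant: 78² + 4·1843 = 6084 + 7372 = 13456; √13456 = 116.
q = (−78 + 116)/2 = 19, and p = q + 78 = 97.
Check: 19 · 97 = 1843.

19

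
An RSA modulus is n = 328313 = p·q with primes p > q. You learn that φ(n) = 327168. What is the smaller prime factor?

φ(n) = (p−1)(q−1) = n − (p+q) + 1, so p + q = 328313 − 327168 + 1 = 1146.
p and q are the roots of t² − 1146t + 328313 = 0.
Discriminant: 1146² − 4·328313 = 1313316 − 1313252 = 64; √64 = 8.
q = (1146 − 8)/2 = 569, p = (1146 + 8)/2 = 577.
Check: 569 · 577 = 328313.

569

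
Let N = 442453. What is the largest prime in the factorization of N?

442453 = 11 · 40223
40223 = 19 · 2117
2117 = 29 · 73
73 is prime.
So 442453 = 11 · 19 · 29 · 73; the largest prime factor is 73.

73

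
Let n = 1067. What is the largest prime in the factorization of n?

1067 = 11 · 97
97 is prime.
So 1067 = 11 · 97; the largest prime factor is 97.

97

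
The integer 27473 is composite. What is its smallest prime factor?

83

27473 is odd.
Digit sum 23, not divisible by 3.
Ends in 3: not divisible by 5.
7: 27473 = 7·3924 + 5
11: 27473 = 11·2497 + 6
13: 27473 = 13·2113 + 4
17: 27473 = 17·1616 + 1
19: 27473 = 19·1445 + 18
23: 27473 = 23·1194 + 11
29: 27473 = 29·947 + 10
31: 27473 = 31·886 + 7
37: 27473 = 37·742 + 19
41: 27473 = 41·670 + 3
43: 27473 = 43·638 + 39
47: 27473 = 47·584 + 25
53: 27473 = 53·518 + 19
59: 27473 = 59·465 + 38
61: 27473 = 61·450 + 23
67: 27473 = 67·410 + 3
71: 27473 = 71·386 + 67
73: 27473 = 73·376 + 25
79: 27473 = 79·347 + 60
83: 27473 = 83·331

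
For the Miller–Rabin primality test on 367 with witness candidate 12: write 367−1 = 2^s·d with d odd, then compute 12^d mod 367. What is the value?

367 − 1 = 366 = 2^1 · 183, so d = 183.
12^1 ≡ 12 (mod 367)
12^2 ≡ 12^2 = 144 ≡ 144 (mod 367)
12^4 ≡ 144^2 = 20736 ≡ 184 (mod 367)
12^8 ≡ 184^2 = 33856 ≡ 92 (mod 367)
12^16 ≡ 92^2 = 8464 ≡ 23 (mod 367)
12^32 ≡ 23^2 = 529 ≡ 162 (mod 367)
12^64 ≡ 162^2 = 26244 ≡ 187 (mod 367)
12^128 ≡ 187^2 = 34969 ≡ 104 (mod 367)
183 = 128 + 32 + 16 + 4 + 2 + 1 in binary powers of 2.
So 12^183 ≡ 104 · 162 · 23 · 184 · 144 · 12 ≡ 366 (mod 367).
Since 12^d ≡ 366 (mod 367), base 12 does not prove 367 composite.

366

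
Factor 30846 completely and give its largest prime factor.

30846 = 2 · 15423
15423 = 3 · 5141
5141 = 53 · 97
97 is prime.
So 30846 = 2 · 3 · 53 · 97; the largest prime factor is 97.

97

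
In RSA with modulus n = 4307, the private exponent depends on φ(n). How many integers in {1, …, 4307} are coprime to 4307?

Factor: 4307 = 59 · 73.
φ(4307) = (59−1) · (73−1) = 58 · 72 = 4176.

4176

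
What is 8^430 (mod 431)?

1

8^1 ≡ 8 (mod 431)
8^2 ≡ 8^2 = 64 ≡ 64 (mod 431)
8^4 ≡ 64^2 = 4096 ≡ 217 (mod 431)
8^8 ≡ 217^2 = 47089 ≡ 110 (mod 431)
8^16 ≡ 110^2 = 12100 ≡ 32 (mod 431)
8^32 ≡ 32^2 = 1024 ≡ 162 (mod 431)
8^64 ≡ 162^2 = 26244 ≡ 384 (mod 431)
8^128 ≡ 384^2 = 147456 ≡ 54 (mod 431)
8^256 ≡ 54^2 = 2916 ≡ 330 (mod 431)
430 = 256 + 128 + 32 + 8 + 4 + 2 in binary powers of 2.
So 8^430 ≡ 330 · 54 · 162 · 110 · 217 · 64 ≡ 1 (mod 431).
Since the result is 1, base 8 gives no evidence that 431 is composite.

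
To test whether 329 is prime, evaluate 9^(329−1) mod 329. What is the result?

9^1 ≡ 9 (mod 329)
9^2 ≡ 9^2 = 81 ≡ 81 (mod 329)
9^4 ≡ 81^2 = 6561 ≡ 310 (mod 329)
9^8 ≡ 310^2 = 96100 ≡ 32 (mod 329)
9^16 ≡ 32^2 = 1024 ≡ 37 (mod 329)
9^32 ≡ 37^2 = 1369 ≡ 53 (mod 329)
9^64 ≡ 53^2 = 2809 ≡ 177 (mod 329)
9^128 ≡ 177^2 = 31329 ≡ 74 (mod 329)
9^256 ≡ 74^2 = 5476 ≡ 212 (mod 329)
328 = 256 + 64 + 8 in binary powers of 2.
So 9^328 ≡ 212 · 177 · 32 ≡ 247 (mod 329).
Since 247 ≠ 1, base 9 is a Fermat witness: 329 is composite.

247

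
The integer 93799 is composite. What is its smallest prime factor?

93799 is odd.
Digit sum 37, not divisible by 3.
Ends in 9: not divisible by 5.
7: 93799 = 7·13399 + 6
11: 93799 = 11·8527 + 2
13: 93799 = 13·7215 + 4
17: 93799 = 17·5517 + 10
19: 93799 = 19·4936 + 15
23: 93799 = 23·4078 + 5
29: 93799 = 29·3234 + 13
31: 93799 = 31·3025 + 24
37: 93799 = 37·2535 + 4
41: 93799 = 41·2287 + 32
43: 93799 = 43·2181 + 16
47: 93799 = 47·1995 + 34
53: 93799 = 53·1769 + 42
59: 93799 = 59·1589 + 48
61: 93799 = 61·1537 + 42
67: 93799 = 67·1399 + 66
71: 93799 = 71·1321 + 8
73: 93799 = 73·1284 + 67
79: 93799 = 79·1187 + 26
83: 93799 = 83·1130 + 9
89: 93799 = 89·1053 + 82
97: 93799 = 97·967

97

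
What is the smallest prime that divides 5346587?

53

5346587 is odd.
Digit sum 38, not divisible by 3.
Ends in 7: not divisible by 5.
7: 5346587 = 7·763798 + 1
11: 5346587 = 11·486053 + 4
13: 5346587 = 13·411275 + 12
17: 5346587 = 17·314505 + 2
19: 5346587 = 19·281399 + 6
23: 5346587 = 23·232460 + 7
29: 5346587 = 29·184365 + 2
31: 5346587 = 31·172470 + 17
37: 5346587 = 37·144502 + 13
41: 5346587 = 41·130404 + 23
43: 5346587 = 43·124339 + 10
47: 5346587 = 47·113757 + 8
53: 5346587 = 53·100879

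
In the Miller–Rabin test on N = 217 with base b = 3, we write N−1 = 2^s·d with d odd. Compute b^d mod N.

209

217 − 1 = 216 = 2^3 · 27, so d = 27.
3^1 ≡ 3 (mod 217)
3^2 ≡ 3^2 = 9 ≡ 9 (mod 217)
3^4 ≡ 9^2 = 81 ≡ 81 (mod 217)
3^8 ≡ 81^2 = 6561 ≡ 51 (mod 217)
3^16 ≡ 51^2 = 2601 ≡ 214 (mod 217)
27 = 16 + 8 + 2 + 1 in binary powers of 2.
So 3^27 ≡ 214 · 51 · 9 · 3 ≡ 209 (mod 217).
Squaring chain: 209 → 64 → 190; never reaches −1, so base 3 is a Miller–Rabin witness that 217 is composite.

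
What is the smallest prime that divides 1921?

17

1921 is odd.
Digit sum 13, not divisible by 3.
Ends in 1: not divisible by 5.
7: 1921 = 7·274 + 3
11: 1921 = 11·174 + 7
13: 1921 = 13·147 + 10
17: 1921 = 17·113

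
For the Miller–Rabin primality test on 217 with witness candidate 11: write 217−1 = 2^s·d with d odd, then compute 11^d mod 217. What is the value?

15

217 − 1 = 216 = 2^3 · 27, so d = 27.
11^1 ≡ 11 (mod 217)
11^2 ≡ 11^2 = 121 ≡ 121 (mod 217)
11^4 ≡ 121^2 = 14641 ≡ 102 (mod 217)
11^8 ≡ 102^2 = 10404 ≡ 205 (mod 217)
11^16 ≡ 205^2 = 42025 ≡ 144 (mod 217)
27 = 16 + 8 + 2 + 1 in binary powers of 2.
So 11^27 ≡ 144 · 205 · 121 · 11 ≡ 15 (mod 217).
Squaring chain: 15 → 8 → 64; never reaches −1, so base 11 is a Miller–Rabin witness that 217 is composite.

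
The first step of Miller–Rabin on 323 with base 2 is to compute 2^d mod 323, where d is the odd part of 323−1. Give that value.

323 − 1 = 322 = 2^1 · 161, so d = 161.
2^1 ≡ 2 (mod 323)
2^2 ≡ 2^2 = 4 ≡ 4 (mod 323)
2^4 ≡ 4^2 = 16 ≡ 16 (mod 323)
2^8 ≡ 16^2 = 256 ≡ 256 (mod 323)
2^16 ≡ 256^2 = 65536 ≡ 290 (mod 323)
2^32 ≡ 290^2 = 84100 ≡ 120 (mod 323)
2^64 ≡ 120^2 = 14400 ≡ 188 (mod 323)
2^128 ≡ 188^2 = 35344 ≡ 137 (mod 323)
161 = 128 + 32 + 1 in binary powers of 2.
So 2^161 ≡ 137 · 120 · 2 ≡ 257 (mod 323).
Squaring chain: 257; never reaches −1, so base 2 is a Miller–Rabin witness that 323 is composite.

257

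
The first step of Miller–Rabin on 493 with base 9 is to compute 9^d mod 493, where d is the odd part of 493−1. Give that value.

457

493 − 1 = 492 = 2^2 · 123, so d = 123.
9^1 ≡ 9 (mod 493)
9^2 ≡ 9^2 = 81 ≡ 81 (mod 493)
9^4 ≡ 81^2 = 6561 ≡ 152 (mod 493)
9^8 ≡ 152^2 = 23104 ≡ 426 (mod 493)
9^16 ≡ 426^2 = 181476 ≡ 52 (mod 493)
9^32 ≡ 52^2 = 2704 ≡ 239 (mod 493)
9^64 ≡ 239^2 = 57121 ≡ 426 (mod 493)
123 = 64 + 32 + 16 + 8 + 2 + 1 in binary powers of 2.
So 9^123 ≡ 426 · 239 · 52 · 426 · 81 · 9 ≡ 457 (mod 493).
Squaring chain: 457 → 310; never reaches −1, so base 9 is a Miller–Rabin witness that 493 is composite.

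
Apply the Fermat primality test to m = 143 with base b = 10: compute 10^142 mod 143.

133

10^1 ≡ 10 (mod 143)
10^2 ≡ 10^2 = 100 ≡ 100 (mod 143)
10^4 ≡ 100^2 = 10000 ≡ 133 (mod 143)
10^8 ≡ 133^2 = 17689 ≡ 100 (mod 143)
10^16 ≡ 100^2 = 10000 ≡ 133 (mod 143)
10^32 ≡ 133^2 = 17689 ≡ 100 (mod 143)
10^64 ≡ 100^2 = 10000 ≡ 133 (mod 143)
10^128 ≡ 133^2 = 17689 ≡ 100 (mod 143)
142 = 128 + 8 + 4 + 2 in binary powers of 2.
So 10^142 ≡ 100 · 100 · 133 · 100 ≡ 133 (mod 143).
Since 133 ≠ 1, base 10 is a Fermat witness: 143 is composite.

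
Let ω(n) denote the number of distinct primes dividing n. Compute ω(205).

2

205 = 5 · 41
205 = 5 · 41, which has 2 distinct prime factors.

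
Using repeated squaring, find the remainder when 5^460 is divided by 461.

1

5^1 ≡ 5 (mod 461)
5^2 ≡ 5^2 = 25 ≡ 25 (mod 461)
5^4 ≡ 25^2 = 625 ≡ 164 (mod 461)
5^8 ≡ 164^2 = 26896 ≡ 158 (mod 461)
5^16 ≡ 158^2 = 24964 ≡ 70 (mod 461)
5^32 ≡ 70^2 = 4900 ≡ 290 (mod 461)
5^64 ≡ 290^2 = 84100 ≡ 198 (mod 461)
5^128 ≡ 198^2 = 39204 ≡ 19 (mod 461)
5^256 ≡ 19^2 = 361 ≡ 361 (mod 461)
460 = 256 + 128 + 64 + 8 + 4 in binary powers of 2.
So 5^460 ≡ 361 · 19 · 198 · 158 · 164 ≡ 1 (mod 461).
Since the result is 1, base 5 gives no evidence that 461 is composite.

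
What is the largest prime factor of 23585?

23585 = 5 · 4717
4717 = 53 · 89
89 is prime.
So 23585 = 5 · 53 · 89; the largest prime factor is 89.

89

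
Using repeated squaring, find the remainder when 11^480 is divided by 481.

1

11^1 ≡ 11 (mod 481)
11^2 ≡ 11^2 = 121 ≡ 121 (mod 481)
11^4 ≡ 121^2 = 14641 ≡ 211 (mod 481)
11^8 ≡ 211^2 = 44521 ≡ 269 (mod 481)
11^16 ≡ 269^2 = 72361 ≡ 211 (mod 481)
11^32 ≡ 211^2 = 44521 ≡ 269 (mod 481)
11^64 ≡ 269^2 = 72361 ≡ 211 (mod 481)
11^128 ≡ 211^2 = 44521 ≡ 269 (mod 481)
11^256 ≡ 269^2 = 72361 ≡ 211 (mod 481)
480 = 256 + 128 + 64 + 32 in binary powers of 2.
So 11^480 ≡ 211 · 269 · 211 · 269 ≡ 1 (mod 481).
Since the result is 1, base 11 gives no evidence that 481 is composite.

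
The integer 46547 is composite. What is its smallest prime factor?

46547 is odd.
Digit sum 26, not divisible by 3.
Ends in 7: not divisible by 5.
7: 46547 = 7·6649 + 4
11: 46547 = 11·4231 + 6
13: 46547 = 13·3580 + 7
17: 46547 = 17·2738 + 1
19: 46547 = 19·2449 + 16
23: 46547 = 23·2023 + 18
29: 46547 = 29·1605 + 2
31: 46547 = 31·1501 + 16
37: 46547 = 37·1258 + 1
41: 46547 = 41·1135 + 12
43: 46547 = 43·1082 + 21
47: 46547 = 47·990 + 17
53: 46547 = 53·878 + 13
59: 46547 = 59·788 + 55
61: 46547 = 61·763 + 4
67: 46547 = 67·694 + 49
71: 46547 = 71·655 + 42
73: 46547 = 73·637 + 46
79: 46547 = 79·589 + 16
83: 46547 = 83·560 + 67
89: 46547 = 89·523

89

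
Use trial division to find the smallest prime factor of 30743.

30743 is odd.
Digit sum 17, not divisible by 3.
Ends in 3: not divisible by 5.
7: 30743 = 7·4391 + 6
11: 30743 = 11·2794 + 9
13: 30743 = 13·2364 + 11
17: 30743 = 17·1808 + 7
19: 30743 = 19·1618 + 1
23: 30743 = 23·1336 + 15
29: 30743 = 29·1060 + 3
31: 30743 = 31·991 + 22
37: 30743 = 37·830 + 33
41: 30743 = 41·749 + 34
43: 30743 = 43·714 + 41
47: 30743 = 47·654 + 5
53: 30743 = 53·580 + 3
59: 30743 = 59·521 + 4
61: 30743 = 61·503 + 60
67: 30743 = 67·458 + 57
71: 30743 = 71·433

71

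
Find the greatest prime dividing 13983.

79

13983 = 3 · 4661
4661 = 59 · 79
79 is prime.
So 13983 = 3 · 59 · 79; the largest prime factor is 79.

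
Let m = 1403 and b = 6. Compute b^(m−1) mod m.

899

6^1 ≡ 6 (mod 1403)
6^2 ≡ 6^2 = 36 ≡ 36 (mod 1403)
6^4 ≡ 36^2 = 1296 ≡ 1296 (mod 1403)
6^8 ≡ 1296^2 = 1679616 ≡ 225 (mod 1403)
6^16 ≡ 225^2 = 50625 ≡ 117 (mod 1403)
6^32 ≡ 117^2 = 13689 ≡ 1062 (mod 1403)
6^64 ≡ 1062^2 = 1127844 ≡ 1235 (mod 1403)
6^128 ≡ 1235^2 = 1525225 ≡ 164 (mod 1403)
6^256 ≡ 164^2 = 26896 ≡ 239 (mod 1403)
6^512 ≡ 239^2 = 57121 ≡ 1001 (mod 1403)
6^1024 ≡ 1001^2 = 1002001 ≡ 259 (mod 1403)
1402 = 1024 + 256 + 64 + 32 + 16 + 8 + 2 in binary powers of 2.
So 6^1402 ≡ 259 · 239 · 1235 · 1062 · 117 · 225 · 36 ≡ 899 (mod 1403).
Since 899 ≠ 1, base 6 is a Fermat witness: 1403 is composite.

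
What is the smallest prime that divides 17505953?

17505953 is odd.
Digit sum 35, not divisible by 3.
Ends in 3: not divisible by 5.
7: 17505953 = 7·2500850 + 3
11: 17505953 = 11·1591450 + 3
13: 17505953 = 13·1346611 + 10
17: 17505953 = 17·1029761 + 16
19: 17505953 = 19·921365 + 18
23: 17505953 = 23·761128 + 9
29: 17505953 = 29·603653 + 16
31: 17505953 = 31·564708 + 5
37: 17505953 = 37·473133 + 32
41: 17505953 = 41·426974 + 19
43: 17505953 = 43·407115 + 8
47: 17505953 = 47·372467 + 4
53: 17505953 = 53·330301

53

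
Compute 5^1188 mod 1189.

674

5^1 ≡ 5 (mod 1189)
5^2 ≡ 5^2 = 25 ≡ 25 (mod 1189)
5^4 ≡ 25^2 = 625 ≡ 625 (mod 1189)
5^8 ≡ 625^2 = 390625 ≡ 633 (mod 1189)
5^16 ≡ 633^2 = 400689 ≡ 1185 (mod 1189)
5^32 ≡ 1185^2 = 1404225 ≡ 16 (mod 1189)
5^64 ≡ 16^2 = 256 ≡ 256 (mod 1189)
5^128 ≡ 256^2 = 65536 ≡ 141 (mod 1189)
5^256 ≡ 141^2 = 19881 ≡ 857 (mod 1189)
5^512 ≡ 857^2 = 734449 ≡ 836 (mod 1189)
5^1024 ≡ 836^2 = 698896 ≡ 953 (mod 1189)
1188 = 1024 + 128 + 32 + 4 in binary powers of 2.
So 5^1188 ≡ 953 · 141 · 16 · 625 ≡ 674 (mod 1189).
Since 674 ≠ 1, base 5 is a Fermat witness: 1189 is composite.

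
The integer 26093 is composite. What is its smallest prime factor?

97

26093 is odd.
Digit sum 20, not divisible by 3.
Ends in 3: not divisible by 5.
7: 26093 = 7·3727 + 4
11: 26093 = 11·2372 + 1
13: 26093 = 13·2007 + 2
17: 26093 = 17·1534 + 15
19: 26093 = 19·1373 + 6
23: 26093 = 23·1134 + 11
29: 26093 = 29·899 + 22
31: 26093 = 31·841 + 22
37: 26093 = 37·705 + 8
41: 26093 = 41·636 + 17
43: 26093 = 43·606 + 35
47: 26093 = 47·555 + 8
53: 26093 = 53·492 + 17
59: 26093 = 59·442 + 15
61: 26093 = 61·427 + 46
67: 26093 = 67·389 + 30
71: 26093 = 71·367 + 36
73: 26093 = 73·357 + 32
79: 26093 = 79·330 + 23
83: 26093 = 83·314 + 31
89: 26093 = 89·293 + 16
97: 26093 = 97·269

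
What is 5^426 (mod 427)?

253

5^1 ≡ 5 (mod 427)
5^2 ≡ 5^2 = 25 ≡ 25 (mod 427)
5^4 ≡ 25^2 = 625 ≡ 198 (mod 427)
5^8 ≡ 198^2 = 39204 ≡ 347 (mod 427)
5^16 ≡ 347^2 = 120409 ≡ 422 (mod 427)
5^32 ≡ 422^2 = 178084 ≡ 25 (mod 427)
5^64 ≡ 25^2 = 625 ≡ 198 (mod 427)
5^128 ≡ 198^2 = 39204 ≡ 347 (mod 427)
5^256 ≡ 347^2 = 120409 ≡ 422 (mod 427)
426 = 256 + 128 + 32 + 8 + 2 in binary powers of 2.
So 5^426 ≡ 422 · 347 · 25 · 347 · 25 ≡ 253 (mod 427).
Since 253 ≠ 1, base 5 is a Fermat witness: 427 is composite.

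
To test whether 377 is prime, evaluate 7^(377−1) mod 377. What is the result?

7^1 ≡ 7 (mod 377)
7^2 ≡ 7^2 = 49 ≡ 49 (mod 377)
7^4 ≡ 49^2 = 2401 ≡ 139 (mod 377)
7^8 ≡ 139^2 = 19321 ≡ 94 (mod 377)
7^16 ≡ 94^2 = 8836 ≡ 165 (mod 377)
7^32 ≡ 165^2 = 27225 ≡ 81 (mod 377)
7^64 ≡ 81^2 = 6561 ≡ 152 (mod 377)
7^128 ≡ 152^2 = 23104 ≡ 107 (mod 377)
7^256 ≡ 107^2 = 11449 ≡ 139 (mod 377)
376 = 256 + 64 + 32 + 16 + 8 in binary powers of 2.
So 7^376 ≡ 139 · 152 · 81 · 165 · 94 ≡ 74 (mod 377).
Since 74 ≠ 1, base 7 is a Fermat witness: 377 is composite.

74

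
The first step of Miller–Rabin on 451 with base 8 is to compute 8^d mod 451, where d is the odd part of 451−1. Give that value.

451 − 1 = 450 = 2^1 · 225, so d = 225.
8^1 ≡ 8 (mod 451)
8^2 ≡ 8^2 = 64 ≡ 64 (mod 451)
8^4 ≡ 64^2 = 4096 ≡ 37 (mod 451)
8^8 ≡ 37^2 = 1369 ≡ 16 (mod 451)
8^16 ≡ 16^2 = 256 ≡ 256 (mod 451)
8^32 ≡ 256^2 = 65536 ≡ 141 (mod 451)
8^64 ≡ 141^2 = 19881 ≡ 37 (mod 451)
8^128 ≡ 37^2 = 1369 ≡ 16 (mod 451)
225 = 128 + 64 + 32 + 1 in binary powers of 2.
So 8^225 ≡ 16 · 37 · 141 · 8 ≡ 296 (mod 451).
Squaring chain: 296; never reaches −1, so base 8 is a Miller–Rabin witness that 451 is composite.

296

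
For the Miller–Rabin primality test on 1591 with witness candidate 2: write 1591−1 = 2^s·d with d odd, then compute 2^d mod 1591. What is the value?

156

1591 − 1 = 1590 = 2^1 · 795, so d = 795.
2^1 ≡ 2 (mod 1591)
2^2 ≡ 2^2 = 4 ≡ 4 (mod 1591)
2^4 ≡ 4^2 = 16 ≡ 16 (mod 1591)
2^8 ≡ 16^2 = 256 ≡ 256 (mod 1591)
2^16 ≡ 256^2 = 65536 ≡ 305 (mod 1591)
2^32 ≡ 305^2 = 93025 ≡ 747 (mod 1591)
2^64 ≡ 747^2 = 558009 ≡ 1159 (mod 1591)
2^128 ≡ 1159^2 = 1343281 ≡ 477 (mod 1591)
2^256 ≡ 477^2 = 227529 ≡ 16 (mod 1591)
2^512 ≡ 16^2 = 256 ≡ 256 (mod 1591)
795 = 512 + 256 + 16 + 8 + 2 + 1 in binary powers of 2.
So 2^795 ≡ 256 · 16 · 305 · 256 · 4 · 2 ≡ 156 (mod 1591).
Squaring chain: 156; never reaches −1, so base 2 is a Miller–Rabin witness that 1591 is composite.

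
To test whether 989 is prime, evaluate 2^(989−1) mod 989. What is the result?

213

2^1 ≡ 2 (mod 989)
2^2 ≡ 2^2 = 4 ≡ 4 (mod 989)
2^4 ≡ 4^2 = 16 ≡ 16 (mod 989)
2^8 ≡ 16^2 = 256 ≡ 256 (mod 989)
2^16 ≡ 256^2 = 65536 ≡ 262 (mod 989)
2^32 ≡ 262^2 = 68644 ≡ 403 (mod 989)
2^64 ≡ 403^2 = 162409 ≡ 213 (mod 989)
2^128 ≡ 213^2 = 45369 ≡ 864 (mod 989)
2^256 ≡ 864^2 = 746496 ≡ 790 (mod 989)
2^512 ≡ 790^2 = 624100 ≡ 41 (mod 989)
988 = 512 + 256 + 128 + 64 + 16 + 8 + 4 in binary powers of 2.
So 2^988 ≡ 41 · 790 · 864 · 213 · 262 · 256 · 16 ≡ 213 (mod 989).
Since 213 ≠ 1, base 2 is a Fermat witness: 989 is composite.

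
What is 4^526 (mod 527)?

4^1 ≡ 4 (mod 527)
4^2 ≡ 4^2 = 16 ≡ 16 (mod 527)
4^4 ≡ 16^2 = 256 ≡ 256 (mod 527)
4^8 ≡ 256^2 = 65536 ≡ 188 (mod 527)
4^16 ≡ 188^2 = 35344 ≡ 35 (mod 527)
4^32 ≡ 35^2 = 1225 ≡ 171 (mod 527)
4^64 ≡ 171^2 = 29241 ≡ 256 (mod 527)
4^128 ≡ 256^2 = 65536 ≡ 188 (mod 527)
4^256 ≡ 188^2 = 35344 ≡ 35 (mod 527)
4^512 ≡ 35^2 = 1225 ≡ 171 (mod 527)
526 = 512 + 8 + 4 + 2 in binary powers of 2.
So 4^526 ≡ 171 · 188 · 256 · 16 ≡ 407 (mod 527).
Since 407 ≠ 1, base 4 is a Fermat witness: 527 is composite.

407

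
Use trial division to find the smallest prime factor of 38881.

38881 is odd.
Digit sum 28, not divisible by 3.
Ends in 1: not divisible by 5.
7: 38881 = 7·5554 + 3
11: 38881 = 11·3534 + 7
13: 38881 = 13·2990 + 11
17: 38881 = 17·2287 + 2
19: 38881 = 19·2046 + 7
23: 38881 = 23·1690 + 11
29: 38881 = 29·1340 + 21
31: 38881 = 31·1254 + 7
37: 38881 = 37·1050 + 31
41: 38881 = 41·948 + 13
43: 38881 = 43·904 + 9
47: 38881 = 47·827 + 12
53: 38881 = 53·733 + 32
59: 38881 = 59·659

59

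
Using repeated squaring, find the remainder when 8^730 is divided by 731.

8^1 ≡ 8 (mod 731)
8^2 ≡ 8^2 = 64 ≡ 64 (mod 731)
8^4 ≡ 64^2 = 4096 ≡ 441 (mod 731)
8^8 ≡ 441^2 = 194481 ≡ 35 (mod 731)
8^16 ≡ 35^2 = 1225 ≡ 494 (mod 731)
8^32 ≡ 494^2 = 244036 ≡ 613 (mod 731)
8^64 ≡ 613^2 = 375769 ≡ 35 (mod 731)
8^128 ≡ 35^2 = 1225 ≡ 494 (mod 731)
8^256 ≡ 494^2 = 244036 ≡ 613 (mod 731)
8^512 ≡ 613^2 = 375769 ≡ 35 (mod 731)
730 = 512 + 128 + 64 + 16 + 8 + 2 in binary powers of 2.
So 8^730 ≡ 35 · 494 · 35 · 494 · 35 · 64 ≡ 64 (mod 731).
Since 64 ≠ 1, base 8 is a Fermat witness: 731 is composite.

64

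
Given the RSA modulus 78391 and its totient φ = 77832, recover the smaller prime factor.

φ(n) = (p−1)(q−1) = n − (p+q) + 1, so p + q = 78391 − 77832 + 1 = 560.
p and q are the roots of t² − 560t + 78391 = 0.
Discriminant: 560² − 4·78391 = 313600 − 313564 = 36; √36 = 6.
q = (560 − 6)/2 = 277, p = (560 + 6)/2 = 283.
Check: 277 · 283 = 78391.

277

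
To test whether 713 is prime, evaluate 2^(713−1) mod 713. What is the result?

2^1 ≡ 2 (mod 713)
2^2 ≡ 2^2 = 4 ≡ 4 (mod 713)
2^4 ≡ 4^2 = 16 ≡ 16 (mod 713)
2^8 ≡ 16^2 = 256 ≡ 256 (mod 713)
2^16 ≡ 256^2 = 65536 ≡ 653 (mod 713)
2^32 ≡ 653^2 = 426409 ≡ 35 (mod 713)
2^64 ≡ 35^2 = 1225 ≡ 512 (mod 713)
2^128 ≡ 512^2 = 262144 ≡ 473 (mod 713)
2^256 ≡ 473^2 = 223729 ≡ 560 (mod 713)
2^512 ≡ 560^2 = 313600 ≡ 593 (mod 713)
712 = 512 + 128 + 64 + 8 in binary powers of 2.
So 2^712 ≡ 593 · 473 · 512 · 256 ≡ 624 (mod 713).
Since 624 ≠ 1, base 2 is a Fermat witness: 713 is composite.

624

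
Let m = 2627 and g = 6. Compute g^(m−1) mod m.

6^1 ≡ 6 (mod 2627)
6^2 ≡ 6^2 = 36 ≡ 36 (mod 2627)
6^4 ≡ 36^2 = 1296 ≡ 1296 (mod 2627)
6^8 ≡ 1296^2 = 1679616 ≡ 963 (mod 2627)
6^16 ≡ 963^2 = 927369 ≡ 38 (mod 2627)
6^32 ≡ 38^2 = 1444 ≡ 1444 (mod 2627)
6^64 ≡ 1444^2 = 2085136 ≡ 1925 (mod 2627)
6^128 ≡ 1925^2 = 3705625 ≡ 1555 (mod 2627)
6^256 ≡ 1555^2 = 2418025 ≡ 1185 (mod 2627)
6^512 ≡ 1185^2 = 1404225 ≡ 1407 (mod 2627)
6^1024 ≡ 1407^2 = 1979649 ≡ 1518 (mod 2627)
6^2048 ≡ 1518^2 = 2304324 ≡ 445 (mod 2627)
2626 = 2048 + 512 + 64 + 2 in binary powers of 2.
So 6^2626 ≡ 445 · 1407 · 1925 · 36 ≡ 1923 (mod 2627).
Since 1923 ≠ 1, base 6 is a Fermat witness: 2627 is composite.

1923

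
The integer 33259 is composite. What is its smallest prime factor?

33259 is odd.
Digit sum 22, not divisible by 3.
Ends in 9: not divisible by 5.
7: 33259 = 7·4751 + 2
11: 33259 = 11·3023 + 6
13: 33259 = 13·2558 + 5
17: 33259 = 17·1956 + 7
19: 33259 = 19·1750 + 9
23: 33259 = 23·1446 + 1
29: 33259 = 29·1146 + 25
31: 33259 = 31·1072 + 27
37: 33259 = 37·898 + 33
41: 33259 = 41·811 + 8
43: 33259 = 43·773 + 20
47: 33259 = 47·707 + 30
53: 33259 = 53·627 + 28
59: 33259 = 59·563 + 42
61: 33259 = 61·545 + 14
67: 33259 = 67·496 + 27
71: 33259 = 71·468 + 31
73: 33259 = 73·455 + 44
79: 33259 = 79·421

79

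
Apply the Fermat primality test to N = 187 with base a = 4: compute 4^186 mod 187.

4^1 ≡ 4 (mod 187)
4^2 ≡ 4^2 = 16 ≡ 16 (mod 187)
4^4 ≡ 16^2 = 256 ≡ 69 (mod 187)
4^8 ≡ 69^2 = 4761 ≡ 86 (mod 187)
4^16 ≡ 86^2 = 7396 ≡ 103 (mod 187)
4^32 ≡ 103^2 = 10609 ≡ 137 (mod 187)
4^64 ≡ 137^2 = 18769 ≡ 69 (mod 187)
4^128 ≡ 69^2 = 4761 ≡ 86 (mod 187)
186 = 128 + 32 + 16 + 8 + 2 in binary powers of 2.
So 4^186 ≡ 86 · 137 · 103 · 86 · 16 ≡ 169 (mod 187).
Since 169 ≠ 1, base 4 is a Fermat witness: 187 is composite.

169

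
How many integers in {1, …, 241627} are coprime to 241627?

229632

Factor: 241627 = 47 · 53 · 97.
φ(241627) = (47−1) · (53−1) · (97−1) = 46 · 52 · 96 = 229632.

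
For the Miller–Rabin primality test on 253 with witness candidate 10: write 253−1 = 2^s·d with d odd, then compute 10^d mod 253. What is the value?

21

253 − 1 = 252 = 2^2 · 63, so d = 63.
10^1 ≡ 10 (mod 253)
10^2 ≡ 10^2 = 100 ≡ 100 (mod 253)
10^4 ≡ 100^2 = 10000 ≡ 133 (mod 253)
10^8 ≡ 133^2 = 17689 ≡ 232 (mod 253)
10^16 ≡ 232^2 = 53824 ≡ 188 (mod 253)
10^32 ≡ 188^2 = 35344 ≡ 177 (mod 253)
63 = 32 + 16 + 8 + 4 + 2 + 1 in binary powers of 2.
So 10^63 ≡ 177 · 188 · 232 · 133 · 100 · 10 ≡ 21 (mod 253).
Squaring chain: 21 → 188; never reaches −1, so base 10 is a Miller–Rabin witness that 253 is composite.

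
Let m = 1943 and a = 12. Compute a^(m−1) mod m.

927

12^1 ≡ 12 (mod 1943)
12^2 ≡ 12^2 = 144 ≡ 144 (mod 1943)
12^4 ≡ 144^2 = 20736 ≡ 1306 (mod 1943)
12^8 ≡ 1306^2 = 1705636 ≡ 1625 (mod 1943)
12^16 ≡ 1625^2 = 2640625 ≡ 88 (mod 1943)
12^32 ≡ 88^2 = 7744 ≡ 1915 (mod 1943)
12^64 ≡ 1915^2 = 3667225 ≡ 784 (mod 1943)
12^128 ≡ 784^2 = 614656 ≡ 668 (mod 1943)
12^256 ≡ 668^2 = 446224 ≡ 1277 (mod 1943)
12^512 ≡ 1277^2 = 1630729 ≡ 552 (mod 1943)
12^1024 ≡ 552^2 = 304704 ≡ 1596 (mod 1943)
1942 = 1024 + 512 + 256 + 128 + 16 + 4 + 2 in binary powers of 2.
So 12^1942 ≡ 1596 · 552 · 1277 · 668 · 88 · 1306 · 144 ≡ 927 (mod 1943).
Since 927 ≠ 1, base 12 is a Fermat witness: 1943 is composite.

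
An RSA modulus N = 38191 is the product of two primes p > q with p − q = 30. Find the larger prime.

Since p = q + 30, we have 38191 = q(q + 30), so q² + 30q − 38191 = 0.
Discriminant: 30² + 4·38191 = 900 + 152764 = 153664; √153664 = 392.
q = (−30 + 392)/2 = 181, and p = q + 30 = 211.
Check: 181 · 211 = 38191.

211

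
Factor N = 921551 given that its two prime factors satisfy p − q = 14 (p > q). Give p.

Since p = q + 14, we have 921551 = q(q + 14), so q² + 14q − 921551 = 0.
Discriminant: 14² + 4·921551 = 196 + 3686204 = 3686400; √3686400 = 1920.
q = (−14 + 1920)/2 = 953, and p = q + 14 = 967.
Check: 953 · 967 = 921551.

967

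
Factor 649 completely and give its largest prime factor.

59

649 = 11 · 59
59 is prime.
So 649 = 11 · 59; the largest prime factor is 59.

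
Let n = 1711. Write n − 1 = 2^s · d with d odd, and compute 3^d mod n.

1711 − 1 = 1710 = 2^1 · 855, so d = 855.
3^1 ≡ 3 (mod 1711)
3^2 ≡ 3^2 = 9 ≡ 9 (mod 1711)
3^4 ≡ 9^2 = 81 ≡ 81 (mod 1711)
3^8 ≡ 81^2 = 6561 ≡ 1428 (mod 1711)
3^16 ≡ 1428^2 = 2039184 ≡ 1383 (mod 1711)
3^32 ≡ 1383^2 = 1912689 ≡ 1502 (mod 1711)
3^64 ≡ 1502^2 = 2256004 ≡ 906 (mod 1711)
3^128 ≡ 906^2 = 820836 ≡ 1267 (mod 1711)
3^256 ≡ 1267^2 = 1605289 ≡ 371 (mod 1711)
3^512 ≡ 371^2 = 137641 ≡ 761 (mod 1711)
855 = 512 + 256 + 64 + 16 + 4 + 2 + 1 in binary powers of 2.
So 3^855 ≡ 761 · 371 · 906 · 1383 · 81 · 9 · 3 ≡ 606 (mod 1711).
Squaring chain: 606; never reaches −1, so base 3 is a Miller–Rabin witness that 1711 is composite.

606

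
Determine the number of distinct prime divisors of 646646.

646646 = 2 · 323323
323323 = 7 · 46189
46189 = 11 · 4199
4199 = 13 · 323
323 = 17 · 19
646646 = 2 · 7 · 11 · 13 · 17 · 19, which has 6 distinct prime factors.

6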